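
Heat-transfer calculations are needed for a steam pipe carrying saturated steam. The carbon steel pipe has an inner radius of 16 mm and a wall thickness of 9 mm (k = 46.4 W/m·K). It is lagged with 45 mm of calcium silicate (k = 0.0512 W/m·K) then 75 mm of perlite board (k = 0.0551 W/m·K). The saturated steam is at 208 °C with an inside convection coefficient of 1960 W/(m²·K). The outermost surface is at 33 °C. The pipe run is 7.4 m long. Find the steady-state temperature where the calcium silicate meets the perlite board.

Per-layer cylindrical resistances, series-summed:
R_inner film = 1/(h_i·2πr₁L) = 1/(1960×2π×0.016×7.4) = 6.858×10^-4 K/W
R_carbon steel pipe wall = ln(25/16)/(2π×46.4×7.4) = 2.069×10^-4 K/W
R_calcium silicate = ln(70/25)/(2π×0.0512×7.4) = 0.4325 K/W
R_perlite board = ln(145/70)/(2π×0.0551×7.4) = 0.2843 K/W
R_total = 0.7177 K/W
Q = ΔT/R_total = 175/0.7177
Q = 244 W
T_interface = T_inner − Q·ΣR(inner→interface) = 208 − 244×0.4334

T ≈ 102 °C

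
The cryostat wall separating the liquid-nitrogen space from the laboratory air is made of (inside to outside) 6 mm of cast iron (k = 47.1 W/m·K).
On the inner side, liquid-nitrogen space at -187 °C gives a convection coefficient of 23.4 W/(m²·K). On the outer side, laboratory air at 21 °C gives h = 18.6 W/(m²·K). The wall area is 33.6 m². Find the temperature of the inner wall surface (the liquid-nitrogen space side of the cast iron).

T ≈ -95 °C

Model the wall as resistances in series:
R_inner film = 1/(h_i·A) = 1/(23.4×33.6) = 0.001272 K/W
R_cast iron = L/(kA) = 0.006/(47.1×33.6) = 3.791×10^-6 K/W
R_outer film = 1/(h_o·A) = 1/(18.6×33.6) = 0.0016 K/W
R_total = 0.002876 K/W;  Q = ΔT/R_total = 208/0.002876 = 72330 W
T_interface = T_inner + Q·ΣR(inner→interface) = -187 + 72300×0.001272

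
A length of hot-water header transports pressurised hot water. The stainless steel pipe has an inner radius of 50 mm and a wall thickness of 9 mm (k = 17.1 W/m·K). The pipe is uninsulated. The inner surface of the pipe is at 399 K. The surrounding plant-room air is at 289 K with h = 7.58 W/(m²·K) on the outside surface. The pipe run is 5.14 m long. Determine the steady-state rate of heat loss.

Q ≈ 1580 W

Per-layer cylindrical resistances, series-summed:
R_stainless steel pipe wall = ln(59/50)/(2π×17.1×5.14) = 2.997×10^-4 K/W
R_outer film = 1/(h_o·2πr_oL) = 1/(7.58×2π×0.059×5.14) = 0.06924 K/W
R_total = 0.06954 K/W
Q = ΔT/R_total = 110/0.06954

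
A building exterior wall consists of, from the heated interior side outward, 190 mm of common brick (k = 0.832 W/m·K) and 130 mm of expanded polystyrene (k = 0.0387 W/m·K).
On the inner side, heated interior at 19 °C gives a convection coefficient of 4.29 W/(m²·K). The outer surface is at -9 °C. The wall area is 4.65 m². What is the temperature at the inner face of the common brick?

T ≈ 17.3 °C

Series thermal resistances:
R_inner film = 1/(h_i·A) = 1/(4.29×4.65) = 0.05013 K/W
R_common brick = L/(kA) = 0.19/(0.832×4.65) = 0.04911 K/W
R_expanded polystyrene = L/(kA) = 0.13/(0.0387×4.65) = 0.7224 K/W
R_total = 0.8216 K/W;  Q = ΔT/R_total = 28/0.8216 = 34.08 W
T_interface = T_inner − Q·ΣR(inner→interface) = 19 − 34.1×0.05013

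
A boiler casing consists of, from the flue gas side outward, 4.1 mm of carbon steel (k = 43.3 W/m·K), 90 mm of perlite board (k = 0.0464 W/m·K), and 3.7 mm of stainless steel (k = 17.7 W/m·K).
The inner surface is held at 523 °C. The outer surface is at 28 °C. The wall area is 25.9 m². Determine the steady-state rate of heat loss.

Q ≈ 6610 W

Series thermal resistances:
R_carbon steel = L/(kA) = 0.0041/(43.3×25.9) = 3.656×10^-6 K/W
R_perlite board = L/(kA) = 0.09/(0.0464×25.9) = 0.07489 K/W
R_stainless steel = L/(kA) = 0.0037/(17.7×25.9) = 8.071×10^-6 K/W
R_total = 0.0749 K/W
Q = ΔT / R_total = 495 / 0.0749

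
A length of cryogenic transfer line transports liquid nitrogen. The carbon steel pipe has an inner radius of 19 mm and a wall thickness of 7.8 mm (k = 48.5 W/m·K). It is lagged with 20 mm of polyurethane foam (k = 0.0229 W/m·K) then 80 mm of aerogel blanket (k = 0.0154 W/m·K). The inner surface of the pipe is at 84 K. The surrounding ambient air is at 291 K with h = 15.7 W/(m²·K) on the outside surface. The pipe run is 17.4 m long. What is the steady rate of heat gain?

Q ≈ 253 W

Radial resistances (cylindrical: R_cond = ln(r_o/r_i)/(2πkL), R_conv = 1/(h·2πrL)):
R_carbon steel pipe wall = ln(26.8/19)/(2π×48.5×17.4) = 6.487×10^-5 K/W
R_polyurethane foam = ln(46.8/26.8)/(2π×0.0229×17.4) = 0.2227 K/W
R_aerogel blanket = ln(126.8/46.8)/(2π×0.0154×17.4) = 0.592 K/W
R_outer film = 1/(h_o·2πr_oL) = 1/(15.7×2π×0.1268×17.4) = 0.004595 K/W
R_total = 0.8193 K/W
Q = ΔT/R_total = 207/0.8193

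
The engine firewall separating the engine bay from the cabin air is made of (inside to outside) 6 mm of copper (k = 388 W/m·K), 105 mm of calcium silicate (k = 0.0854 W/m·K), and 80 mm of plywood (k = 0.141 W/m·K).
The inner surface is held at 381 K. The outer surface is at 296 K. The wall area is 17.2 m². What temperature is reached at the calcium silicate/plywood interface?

T ≈ 323 K

Series thermal resistances:
R_copper = L/(kA) = 0.006/(388×17.2) = 8.991×10^-7 K/W
R_calcium silicate = L/(kA) = 0.105/(0.0854×17.2) = 0.07148 K/W
R_plywood = L/(kA) = 0.08/(0.141×17.2) = 0.03299 K/W
R_total = 0.1045 K/W;  Q = ΔT/R_total = 85/0.1045 = 813.6 W
T_interface = T_inner − Q·ΣR(inner→interface) = 381 − 814×0.07148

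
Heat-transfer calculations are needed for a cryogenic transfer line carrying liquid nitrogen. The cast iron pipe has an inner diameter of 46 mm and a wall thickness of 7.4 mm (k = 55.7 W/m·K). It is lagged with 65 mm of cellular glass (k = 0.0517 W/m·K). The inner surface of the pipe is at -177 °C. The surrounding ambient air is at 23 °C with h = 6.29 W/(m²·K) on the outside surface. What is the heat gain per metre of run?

q′ ≈ 52.8 W/m

Radial resistances (cylindrical: R_cond = ln(r_o/r_i)/(2πkL), R_conv = 1/(h·2πrL)):
R_cast iron pipe wall = ln(30.4/23)/(2π×55.7×1) = 7.971×10^-4 K/W
R_cellular glass = ln(95.4/30.4)/(2π×0.0517×1) = 3.521 K/W
R_outer film = 1/(h_o·2πr_oL) = 1/(6.29×2π×0.0954×1) = 0.2652 K/W
R_total = 3.787 K/W
Q = ΔT/R_total = 200/3.787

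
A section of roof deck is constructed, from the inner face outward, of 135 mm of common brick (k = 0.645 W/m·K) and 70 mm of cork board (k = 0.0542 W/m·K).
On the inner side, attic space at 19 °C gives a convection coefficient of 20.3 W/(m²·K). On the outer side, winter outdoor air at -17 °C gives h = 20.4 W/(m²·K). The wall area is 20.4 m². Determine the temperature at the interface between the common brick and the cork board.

T ≈ 13.2 °C

Model the wall as resistances in series:
R_inner film = 1/(h_i·A) = 1/(20.3×20.4) = 0.002415 K/W
R_common brick = L/(kA) = 0.135/(0.645×20.4) = 0.01026 K/W
R_cork board = L/(kA) = 0.07/(0.0542×20.4) = 0.06331 K/W
R_outer film = 1/(h_o·A) = 1/(20.4×20.4) = 0.002403 K/W
R_total = 0.07839 K/W;  Q = ΔT/R_total = 36/0.07839 = 459.3 W
T_interface = T_inner − Q·ΣR(inner→interface) = 19 − 459×0.01267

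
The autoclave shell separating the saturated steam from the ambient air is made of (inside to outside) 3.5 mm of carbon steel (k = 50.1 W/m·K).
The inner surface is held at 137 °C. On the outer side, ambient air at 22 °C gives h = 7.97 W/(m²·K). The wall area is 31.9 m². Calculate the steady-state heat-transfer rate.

Q ≈ 29200 W

Series thermal resistances:
R_carbon steel = L/(kA) = 0.0035/(50.1×31.9) = 2.19×10^-6 K/W
R_outer film = 1/(h_o·A) = 1/(7.97×31.9) = 0.003933 K/W
R_total = 0.003935 K/W
Q = ΔT / R_total = 115 / 0.003935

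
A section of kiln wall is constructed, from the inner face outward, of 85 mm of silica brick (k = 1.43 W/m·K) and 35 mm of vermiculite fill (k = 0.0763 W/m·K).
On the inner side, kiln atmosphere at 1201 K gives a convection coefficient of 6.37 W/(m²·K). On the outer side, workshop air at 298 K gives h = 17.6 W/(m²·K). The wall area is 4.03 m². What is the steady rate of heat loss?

Q ≈ 4970 W

Using the resistance-network approach (series):
R_inner film = 1/(h_i·A) = 1/(6.37×4.03) = 0.03895 K/W
R_silica brick = L/(kA) = 0.085/(1.43×4.03) = 0.01475 K/W
R_vermiculite fill = L/(kA) = 0.035/(0.0763×4.03) = 0.1138 K/W
R_outer film = 1/(h_o·A) = 1/(17.6×4.03) = 0.0141 K/W
R_total = 0.1816 K/W
Q = ΔT / R_total = 903 / 0.1816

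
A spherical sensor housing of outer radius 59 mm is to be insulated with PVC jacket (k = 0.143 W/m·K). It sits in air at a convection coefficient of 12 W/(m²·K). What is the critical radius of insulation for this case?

r_cr ≈ 23.8 mm

For a sphere r_cr = 2k/h = 2×0.143/12
r_cr = 23.8 mm; since the bare radius (59 mm) is above r_cr, any added insulation will reduce heat loss.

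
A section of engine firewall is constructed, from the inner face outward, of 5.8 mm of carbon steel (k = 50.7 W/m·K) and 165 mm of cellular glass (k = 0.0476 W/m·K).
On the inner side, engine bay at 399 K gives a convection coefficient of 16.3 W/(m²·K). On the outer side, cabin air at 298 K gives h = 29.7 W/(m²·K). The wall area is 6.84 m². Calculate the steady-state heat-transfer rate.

Q ≈ 194 W

Thermal resistances in series:
R_inner film = 1/(h_i·A) = 1/(16.3×6.84) = 0.008969 K/W
R_carbon steel = L/(kA) = 0.0058/(50.7×6.84) = 1.672×10^-5 K/W
R_cellular glass = L/(kA) = 0.165/(0.0476×6.84) = 0.5068 K/W
R_outer film = 1/(h_o·A) = 1/(29.7×6.84) = 0.004923 K/W
R_total = 0.5207 K/W
Q = ΔT / R_total = 101 / 0.5207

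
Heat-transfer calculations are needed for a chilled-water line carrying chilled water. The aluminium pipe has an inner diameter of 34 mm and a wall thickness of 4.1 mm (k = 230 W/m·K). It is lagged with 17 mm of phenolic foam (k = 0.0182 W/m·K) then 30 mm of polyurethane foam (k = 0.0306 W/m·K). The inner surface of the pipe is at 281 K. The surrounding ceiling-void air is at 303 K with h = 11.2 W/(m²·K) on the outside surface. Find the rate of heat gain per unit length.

q′ ≈ 2.62 W/m

Cylindrical conduction, so R = ln(r₂/r₁)/(2πkL) per layer, in series:
R_aluminium pipe wall = ln(21.1/17)/(2π×230×1) = 1.495×10^-4 K/W
R_phenolic foam = ln(38.1/21.1)/(2π×0.0182×1) = 5.168 K/W
R_polyurethane foam = ln(68.1/38.1)/(2π×0.0306×1) = 3.021 K/W
R_outer film = 1/(h_o·2πr_oL) = 1/(11.2×2π×0.0681×1) = 0.2087 K/W
R_total = 8.397 K/W
Q = ΔT/R_total = 22/8.397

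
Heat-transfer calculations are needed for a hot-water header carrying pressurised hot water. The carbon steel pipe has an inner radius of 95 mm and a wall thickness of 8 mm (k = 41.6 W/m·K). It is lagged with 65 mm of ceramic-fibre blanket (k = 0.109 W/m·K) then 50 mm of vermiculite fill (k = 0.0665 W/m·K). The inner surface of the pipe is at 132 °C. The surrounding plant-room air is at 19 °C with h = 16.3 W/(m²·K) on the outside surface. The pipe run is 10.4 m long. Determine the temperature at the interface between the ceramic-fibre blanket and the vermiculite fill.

T ≈ 73.6 °C

Per-layer cylindrical resistances, series-summed:
R_carbon steel pipe wall = ln(103/95)/(2π×41.6×10.4) = 2.974×10^-5 K/W
R_ceramic-fibre blanket = ln(168/103)/(2π×0.109×10.4) = 0.06869 K/W
R_vermiculite fill = ln(218/168)/(2π×0.0665×10.4) = 0.05995 K/W
R_outer film = 1/(h_o·2πr_oL) = 1/(16.3×2π×0.218×10.4) = 0.004307 K/W
R_total = 0.133 K/W
Q = ΔT/R_total = 113/0.133
Q = 850 W
T_interface = T_inner − Q·ΣR(inner→interface) = 132 − 850×0.06872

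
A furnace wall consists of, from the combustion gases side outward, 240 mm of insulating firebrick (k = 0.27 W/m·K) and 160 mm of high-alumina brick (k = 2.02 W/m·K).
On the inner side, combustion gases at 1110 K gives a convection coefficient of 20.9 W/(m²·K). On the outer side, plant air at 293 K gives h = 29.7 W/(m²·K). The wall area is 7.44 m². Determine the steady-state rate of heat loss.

Thermal resistances in series:
R_inner film = 1/(h_i·A) = 1/(20.9×7.44) = 0.006431 K/W
R_insulating firebrick = L/(kA) = 0.24/(0.27×7.44) = 0.1195 K/W
R_high-alumina brick = L/(kA) = 0.16/(2.02×7.44) = 0.01065 K/W
R_outer film = 1/(h_o·A) = 1/(29.7×7.44) = 0.004526 K/W
R_total = 0.1411 K/W
Q = ΔT / R_total = 817 / 0.1411

Q ≈ 5790 W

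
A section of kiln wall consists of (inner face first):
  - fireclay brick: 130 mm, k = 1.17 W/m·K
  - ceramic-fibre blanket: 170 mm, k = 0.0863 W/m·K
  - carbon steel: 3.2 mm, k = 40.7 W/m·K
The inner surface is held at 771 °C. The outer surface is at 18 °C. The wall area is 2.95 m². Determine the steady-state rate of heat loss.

Series thermal resistances:
R_fireclay brick = L/(kA) = 0.13/(1.17×2.95) = 0.03766 K/W
R_ceramic-fibre blanket = L/(kA) = 0.17/(0.0863×2.95) = 0.6678 K/W
R_carbon steel = L/(kA) = 0.0032/(40.7×2.95) = 2.665×10^-5 K/W
R_total = 0.7054 K/W
Q = ΔT / R_total = 753 / 0.7054

Q ≈ 1070 W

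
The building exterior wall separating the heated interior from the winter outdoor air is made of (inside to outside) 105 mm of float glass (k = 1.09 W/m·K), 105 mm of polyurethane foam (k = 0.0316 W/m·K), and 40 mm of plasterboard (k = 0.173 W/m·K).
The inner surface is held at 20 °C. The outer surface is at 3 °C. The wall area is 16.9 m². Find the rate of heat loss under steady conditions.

Q ≈ 78.7 W

Treating each layer as a thermal resistance in series:
R_float glass = L/(kA) = 0.105/(1.09×16.9) = 0.0057 K/W
R_polyurethane foam = L/(kA) = 0.105/(0.0316×16.9) = 0.1966 K/W
R_plasterboard = L/(kA) = 0.04/(0.173×16.9) = 0.01368 K/W
R_total = 0.216 K/W
Q = ΔT / R_total = 17 / 0.216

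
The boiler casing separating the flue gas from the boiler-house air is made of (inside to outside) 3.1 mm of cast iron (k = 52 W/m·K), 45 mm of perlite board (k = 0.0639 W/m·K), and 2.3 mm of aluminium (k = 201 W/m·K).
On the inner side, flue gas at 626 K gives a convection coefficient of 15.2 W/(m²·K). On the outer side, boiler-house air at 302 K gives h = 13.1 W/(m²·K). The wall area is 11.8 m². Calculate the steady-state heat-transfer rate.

Using the resistance-network approach (series):
R_inner film = 1/(h_i·A) = 1/(15.2×11.8) = 0.005575 K/W
R_cast iron = L/(kA) = 0.0031/(52×11.8) = 5.052×10^-6 K/W
R_perlite board = L/(kA) = 0.045/(0.0639×11.8) = 0.05968 K/W
R_aluminium = L/(kA) = 0.0023/(201×11.8) = 9.697×10^-7 K/W
R_outer film = 1/(h_o·A) = 1/(13.1×11.8) = 0.006469 K/W
R_total = 0.07173 K/W
Q = ΔT / R_total = 324 / 0.07173

Q ≈ 4520 W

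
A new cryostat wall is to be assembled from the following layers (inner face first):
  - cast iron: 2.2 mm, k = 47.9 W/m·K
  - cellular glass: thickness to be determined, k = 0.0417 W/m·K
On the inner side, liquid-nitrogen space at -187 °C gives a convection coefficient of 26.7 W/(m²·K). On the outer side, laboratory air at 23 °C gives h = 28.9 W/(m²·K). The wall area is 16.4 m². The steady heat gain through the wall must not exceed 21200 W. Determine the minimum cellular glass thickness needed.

Using the resistance-network approach (series):
R_inner film = 1/(h_i·A) = 1/(26.7×16.4) = 0.002284 K/W
R_cast iron = L/(kA) = 0.0022/(47.9×16.4) = 2.801×10^-6 K/W
R_outer film = 1/(h_o·A) = 1/(28.9×16.4) = 0.00211 K/W
Sum of the known resistances R_other = 0.004396 K/W
Required total resistance R_tot = ΔT/Q_allow = 210/21200 = 0.009906 K/W
R_cellular glass = R_tot − R_other = 0.005509 K/W
L = R·k·A = 0.005509×0.0417×16.4

L ≈ 3.77 mm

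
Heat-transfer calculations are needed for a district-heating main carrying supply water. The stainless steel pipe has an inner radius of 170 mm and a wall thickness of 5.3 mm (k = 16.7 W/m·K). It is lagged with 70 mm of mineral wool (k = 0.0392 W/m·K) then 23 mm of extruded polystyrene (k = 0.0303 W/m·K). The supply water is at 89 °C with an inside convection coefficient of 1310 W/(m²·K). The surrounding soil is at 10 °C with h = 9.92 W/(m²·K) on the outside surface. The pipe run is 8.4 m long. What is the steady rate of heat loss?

Cylindrical conduction, so R = ln(r₂/r₁)/(2πkL) per layer, in series:
R_inner film = 1/(h_i·2πr₁L) = 1/(1310×2π×0.17×8.4) = 8.508×10^-5 K/W
R_stainless steel pipe wall = ln(175.3/170)/(2π×16.7×8.4) = 3.483×10^-5 K/W
R_mineral wool = ln(245.3/175.3)/(2π×0.0392×8.4) = 0.1624 K/W
R_extruded polystyrene = ln(268.3/245.3)/(2π×0.0303×8.4) = 0.05604 K/W
R_outer film = 1/(h_o·2πr_oL) = 1/(9.92×2π×0.2683×8.4) = 0.007119 K/W
R_total = 0.2257 K/W
Q = ΔT/R_total = 79/0.2257

Q ≈ 350 W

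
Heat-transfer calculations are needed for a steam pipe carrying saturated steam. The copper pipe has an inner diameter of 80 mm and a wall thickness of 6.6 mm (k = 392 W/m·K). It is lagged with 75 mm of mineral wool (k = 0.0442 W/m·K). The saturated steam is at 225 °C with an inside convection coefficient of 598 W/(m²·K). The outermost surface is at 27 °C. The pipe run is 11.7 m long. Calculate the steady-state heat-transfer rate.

Per-layer cylindrical resistances, series-summed:
R_inner film = 1/(h_i·2πr₁L) = 1/(598×2π×0.04×11.7) = 5.687×10^-4 K/W
R_copper pipe wall = ln(46.6/40)/(2π×392×11.7) = 5.3×10^-6 K/W
R_mineral wool = ln(121.6/46.6)/(2π×0.0442×11.7) = 0.2952 K/W
R_total = 0.2958 K/W
Q = ΔT/R_total = 198/0.2958

Q ≈ 669 W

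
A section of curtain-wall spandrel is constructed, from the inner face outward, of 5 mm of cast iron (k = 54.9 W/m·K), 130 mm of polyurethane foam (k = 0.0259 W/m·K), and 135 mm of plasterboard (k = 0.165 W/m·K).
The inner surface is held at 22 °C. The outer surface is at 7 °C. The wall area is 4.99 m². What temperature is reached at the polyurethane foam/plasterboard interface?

T ≈ 9.1 °C

Treating each layer as a thermal resistance in series:
R_cast iron = L/(kA) = 0.005/(54.9×4.99) = 1.825×10^-5 K/W
R_polyurethane foam = L/(kA) = 0.13/(0.0259×4.99) = 1.006 K/W
R_plasterboard = L/(kA) = 0.135/(0.165×4.99) = 0.164 K/W
R_total = 1.17 K/W;  Q = ΔT/R_total = 15/1.17 = 12.82 W
T_interface = T_inner − Q·ΣR(inner→interface) = 22 − 12.8×1.006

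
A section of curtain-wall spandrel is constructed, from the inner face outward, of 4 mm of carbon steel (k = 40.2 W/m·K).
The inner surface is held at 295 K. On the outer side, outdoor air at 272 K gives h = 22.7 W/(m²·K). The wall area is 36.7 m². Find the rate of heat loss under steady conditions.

Q ≈ 19100 W

Treating each layer as a thermal resistance in series:
R_carbon steel = L/(kA) = 0.004/(40.2×36.7) = 2.711×10^-6 K/W
R_outer film = 1/(h_o·A) = 1/(22.7×36.7) = 0.0012 K/W
R_total = 0.001203 K/W
Q = ΔT / R_total = 23 / 0.001203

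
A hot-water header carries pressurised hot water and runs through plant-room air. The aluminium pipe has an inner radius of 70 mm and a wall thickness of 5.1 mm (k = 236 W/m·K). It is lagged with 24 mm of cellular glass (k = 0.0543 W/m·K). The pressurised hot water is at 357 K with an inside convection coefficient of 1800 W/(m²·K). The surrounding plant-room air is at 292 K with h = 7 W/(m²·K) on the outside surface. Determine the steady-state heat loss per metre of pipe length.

For a radial system each layer contributes R = ln(r_out/r_in)/(2πkL); films add R = 1/(hA).
R_inner film = 1/(h_i·2πr₁L) = 1/(1800×2π×0.07×1) = 0.001263 K/W
R_aluminium pipe wall = ln(75.1/70)/(2π×236×1) = 4.743×10^-5 K/W
R_cellular glass = ln(99.1/75.1)/(2π×0.0543×1) = 0.8128 K/W
R_outer film = 1/(h_o·2πr_oL) = 1/(7×2π×0.0991×1) = 0.2294 K/W
R_total = 1.044 K/W
Q = ΔT/R_total = 65/1.044

q′ ≈ 62.3 W/m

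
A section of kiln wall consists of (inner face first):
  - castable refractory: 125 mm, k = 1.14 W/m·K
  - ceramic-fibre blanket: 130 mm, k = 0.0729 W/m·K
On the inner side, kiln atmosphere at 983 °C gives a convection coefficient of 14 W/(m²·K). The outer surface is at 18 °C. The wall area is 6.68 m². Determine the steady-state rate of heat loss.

Series thermal resistances:
R_inner film = 1/(h_i·A) = 1/(14×6.68) = 0.01069 K/W
R_castable refractory = L/(kA) = 0.125/(1.14×6.68) = 0.01641 K/W
R_ceramic-fibre blanket = L/(kA) = 0.13/(0.0729×6.68) = 0.267 K/W
R_total = 0.2941 K/W
Q = ΔT / R_total = 965 / 0.2941

Q ≈ 3280 W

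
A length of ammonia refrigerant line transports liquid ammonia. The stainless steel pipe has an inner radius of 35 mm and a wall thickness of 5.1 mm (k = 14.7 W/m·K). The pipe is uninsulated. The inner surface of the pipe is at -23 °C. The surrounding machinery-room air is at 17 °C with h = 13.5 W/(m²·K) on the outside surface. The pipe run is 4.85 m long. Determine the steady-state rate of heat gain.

Per-layer cylindrical resistances, series-summed:
R_stainless steel pipe wall = ln(40.1/35)/(2π×14.7×4.85) = 3.037×10^-4 K/W
R_outer film = 1/(h_o·2πr_oL) = 1/(13.5×2π×0.0401×4.85) = 0.06062 K/W
R_total = 0.06092 K/W
Q = ΔT/R_total = 40/0.06092

Q ≈ 657 W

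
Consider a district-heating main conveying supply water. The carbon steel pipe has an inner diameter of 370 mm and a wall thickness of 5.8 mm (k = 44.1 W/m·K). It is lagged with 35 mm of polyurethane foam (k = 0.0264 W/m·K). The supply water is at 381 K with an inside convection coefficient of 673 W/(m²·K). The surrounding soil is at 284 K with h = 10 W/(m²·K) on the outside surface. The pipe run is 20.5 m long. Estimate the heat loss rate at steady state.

Q ≈ 1830 W

Radial resistances (cylindrical: R_cond = ln(r_o/r_i)/(2πkL), R_conv = 1/(h·2πrL)):
R_inner film = 1/(h_i·2πr₁L) = 1/(673×2π×0.185×20.5) = 6.236×10^-5 K/W
R_carbon steel pipe wall = ln(190.8/185)/(2π×44.1×20.5) = 5.435×10^-6 K/W
R_polyurethane foam = ln(225.8/190.8)/(2π×0.0264×20.5) = 0.04953 K/W
R_outer film = 1/(h_o·2πr_oL) = 1/(10×2π×0.2258×20.5) = 0.003438 K/W
R_total = 0.05304 K/W
Q = ΔT/R_total = 97/0.05304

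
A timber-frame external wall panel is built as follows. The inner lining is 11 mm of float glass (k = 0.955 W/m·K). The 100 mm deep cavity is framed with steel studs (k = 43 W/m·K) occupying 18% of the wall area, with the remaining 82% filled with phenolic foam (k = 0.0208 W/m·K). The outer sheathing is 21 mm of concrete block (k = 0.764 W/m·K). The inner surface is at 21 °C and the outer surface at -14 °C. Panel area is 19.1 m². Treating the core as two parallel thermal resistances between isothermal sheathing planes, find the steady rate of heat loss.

Sheathing layers in series; stud and cavity paths in parallel between them.
R_inner = 0.011/(0.955×19.1) = 6.031×10^-4 K/W
R_stud  = 0.1/(43×0.18×19.1) = 6.764×10^-4 K/W
R_cav   = 0.1/(0.0208×0.82×19.1) = 0.307 K/W
1/R_core = 1/R_stud + 1/R_cav → R_core = 6.749×10^-4 K/W
R_outer = 0.021/(0.764×19.1) = 0.001439 K/W
R_total = 0.002717 K/W
Q = ΔT/R_total = 35/0.002717

Q ≈ 12900 W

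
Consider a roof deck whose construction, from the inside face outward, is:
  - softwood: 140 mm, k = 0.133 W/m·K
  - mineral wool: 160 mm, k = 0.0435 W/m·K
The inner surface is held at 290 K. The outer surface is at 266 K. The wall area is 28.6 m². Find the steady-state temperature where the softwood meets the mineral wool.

T ≈ 285 K

Treating each layer as a thermal resistance in series:
R_softwood = L/(kA) = 0.14/(0.133×28.6) = 0.03681 K/W
R_mineral wool = L/(kA) = 0.16/(0.0435×28.6) = 0.1286 K/W
R_total = 0.1654 K/W;  Q = ΔT/R_total = 24/0.1654 = 145.1 W
T_interface = T_inner − Q·ΣR(inner→interface) = 290 − 145×0.03681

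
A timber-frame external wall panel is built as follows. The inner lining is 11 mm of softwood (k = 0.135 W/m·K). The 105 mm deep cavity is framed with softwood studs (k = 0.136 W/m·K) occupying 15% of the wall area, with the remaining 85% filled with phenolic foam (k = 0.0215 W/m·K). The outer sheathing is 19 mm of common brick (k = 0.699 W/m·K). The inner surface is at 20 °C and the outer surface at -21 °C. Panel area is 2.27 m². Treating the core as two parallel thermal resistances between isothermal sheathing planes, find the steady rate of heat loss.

Sheathing layers in series; stud and cavity paths in parallel between them.
R_inner = 0.011/(0.135×2.27) = 0.03589 K/W
R_stud  = 0.105/(0.136×0.15×2.27) = 2.267 K/W
R_cav   = 0.105/(0.0215×0.85×2.27) = 2.531 K/W
1/R_core = 1/R_stud + 1/R_cav → R_core = 1.196 K/W
R_outer = 0.019/(0.699×2.27) = 0.01197 K/W
R_total = 1.244 K/W
Q = ΔT/R_total = 41/1.244

Q ≈ 33 W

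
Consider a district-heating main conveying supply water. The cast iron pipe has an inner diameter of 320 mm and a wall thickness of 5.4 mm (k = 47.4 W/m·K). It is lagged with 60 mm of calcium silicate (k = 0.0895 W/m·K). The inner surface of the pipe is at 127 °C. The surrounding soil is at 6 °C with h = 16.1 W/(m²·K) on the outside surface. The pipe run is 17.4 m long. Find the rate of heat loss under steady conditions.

Treating each annulus and film as a series resistance:
R_cast iron pipe wall = ln(165.4/160)/(2π×47.4×17.4) = 6.405×10^-6 K/W
R_calcium silicate = ln(225.4/165.4)/(2π×0.0895×17.4) = 0.03163 K/W
R_outer film = 1/(h_o·2πr_oL) = 1/(16.1×2π×0.2254×17.4) = 0.002521 K/W
R_total = 0.03416 K/W
Q = ΔT/R_total = 121/0.03416

Q ≈ 3540 W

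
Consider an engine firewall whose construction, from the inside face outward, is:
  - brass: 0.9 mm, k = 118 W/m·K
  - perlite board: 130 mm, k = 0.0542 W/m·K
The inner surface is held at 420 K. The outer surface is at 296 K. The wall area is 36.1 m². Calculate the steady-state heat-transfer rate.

Series thermal resistances:
R_brass = L/(kA) = 0.0009/(118×36.1) = 2.113×10^-7 K/W
R_perlite board = L/(kA) = 0.13/(0.0542×36.1) = 0.06644 K/W
R_total = 0.06644 K/W
Q = ΔT / R_total = 124 / 0.06644

Q ≈ 1870 W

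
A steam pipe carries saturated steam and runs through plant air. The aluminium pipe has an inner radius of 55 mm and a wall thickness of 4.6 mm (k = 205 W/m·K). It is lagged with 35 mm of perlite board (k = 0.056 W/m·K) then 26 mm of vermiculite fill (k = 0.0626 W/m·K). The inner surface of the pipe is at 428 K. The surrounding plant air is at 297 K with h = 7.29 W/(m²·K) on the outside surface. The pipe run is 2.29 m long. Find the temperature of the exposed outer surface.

T ≈ 308 K

Cylindrical conduction, so R = ln(r₂/r₁)/(2πkL) per layer, in series:
R_aluminium pipe wall = ln(59.6/55)/(2π×205×2.29) = 2.723×10^-5 K/W
R_perlite board = ln(94.6/59.6)/(2π×0.056×2.29) = 0.5734 K/W
R_vermiculite fill = ln(120.6/94.6)/(2π×0.0626×2.29) = 0.2696 K/W
R_outer film = 1/(h_o·2πr_oL) = 1/(7.29×2π×0.1206×2.29) = 0.07905 K/W
R_total = 0.922 K/W
Q = ΔT/R_total = 131/0.922
Q = 142 W
T_interface = T_inner − Q·ΣR(inner→interface) = 428 − 142×0.843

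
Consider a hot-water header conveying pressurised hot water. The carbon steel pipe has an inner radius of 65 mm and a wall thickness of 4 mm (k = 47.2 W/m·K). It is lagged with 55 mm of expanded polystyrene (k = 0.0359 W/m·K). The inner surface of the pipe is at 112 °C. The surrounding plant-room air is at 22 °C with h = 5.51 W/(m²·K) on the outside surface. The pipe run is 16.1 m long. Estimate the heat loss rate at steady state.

Q ≈ 512 W

Cylindrical conduction, so R = ln(r₂/r₁)/(2πkL) per layer, in series:
R_carbon steel pipe wall = ln(69/65)/(2π×47.2×16.1) = 1.251×10^-5 K/W
R_expanded polystyrene = ln(124/69)/(2π×0.0359×16.1) = 0.1614 K/W
R_outer film = 1/(h_o·2πr_oL) = 1/(5.51×2π×0.124×16.1) = 0.01447 K/W
R_total = 0.1759 K/W
Q = ΔT/R_total = 90/0.1759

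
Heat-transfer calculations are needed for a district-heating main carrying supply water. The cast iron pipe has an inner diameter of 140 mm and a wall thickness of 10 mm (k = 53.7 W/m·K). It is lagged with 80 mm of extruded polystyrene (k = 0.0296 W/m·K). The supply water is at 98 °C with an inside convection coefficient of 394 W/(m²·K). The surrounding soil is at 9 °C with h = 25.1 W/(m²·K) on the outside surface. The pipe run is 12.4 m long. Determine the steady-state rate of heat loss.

Q ≈ 293 W

Per-layer cylindrical resistances, series-summed:
R_inner film = 1/(h_i·2πr₁L) = 1/(394×2π×0.07×12.4) = 4.654×10^-4 K/W
R_cast iron pipe wall = ln(80/70)/(2π×53.7×12.4) = 3.192×10^-5 K/W
R_extruded polystyrene = ln(160/80)/(2π×0.0296×12.4) = 0.3006 K/W
R_outer film = 1/(h_o·2πr_oL) = 1/(25.1×2π×0.16×12.4) = 0.003196 K/W
R_total = 0.3043 K/W
Q = ΔT/R_total = 89/0.3043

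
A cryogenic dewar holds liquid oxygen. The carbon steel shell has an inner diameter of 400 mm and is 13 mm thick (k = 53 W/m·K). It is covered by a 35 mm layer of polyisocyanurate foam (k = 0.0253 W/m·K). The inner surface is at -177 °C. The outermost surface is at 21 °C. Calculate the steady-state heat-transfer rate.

For a spherical shell R = (1/r₁ − 1/r₂)/(4πk); film R = 1/(h·4πr²). In series:
R_carbon steel shell = (1/0.2 − 1/0.213)/(4π×53) = 4.582×10^-4 K/W
R_polyisocyanurate foam = (1/0.213 − 1/0.248)/(4π×0.0253) = 2.084 K/W
R_total = 2.084 K/W
Q = ΔT/R_total = 198/2.084

Q ≈ 95 W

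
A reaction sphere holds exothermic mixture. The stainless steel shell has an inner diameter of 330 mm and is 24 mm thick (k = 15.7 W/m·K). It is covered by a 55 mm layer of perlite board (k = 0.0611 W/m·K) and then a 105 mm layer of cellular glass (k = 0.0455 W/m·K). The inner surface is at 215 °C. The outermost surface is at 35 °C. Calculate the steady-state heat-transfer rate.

Spherical conduction: R = (1/r_in − 1/r_out)/(4πk) per layer; series-sum.
R_stainless steel shell = (1/0.165 − 1/0.189)/(4π×15.7) = 0.003901 K/W
R_perlite board = (1/0.189 − 1/0.244)/(4π×0.0611) = 1.553 K/W
R_cellular glass = (1/0.244 − 1/0.349)/(4π×0.0455) = 2.157 K/W
R_total = 3.714 K/W
Q = ΔT/R_total = 180/3.714

Q ≈ 48.5 W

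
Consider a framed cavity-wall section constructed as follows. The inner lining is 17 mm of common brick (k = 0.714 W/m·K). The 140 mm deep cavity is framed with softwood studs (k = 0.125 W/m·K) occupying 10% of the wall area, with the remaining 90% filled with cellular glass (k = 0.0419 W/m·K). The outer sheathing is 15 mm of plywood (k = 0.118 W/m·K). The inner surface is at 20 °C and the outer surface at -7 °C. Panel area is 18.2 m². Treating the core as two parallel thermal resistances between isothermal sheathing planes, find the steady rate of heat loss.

Q ≈ 167 W

Sheathing layers in series; stud and cavity paths in parallel between them.
R_inner = 0.017/(0.714×18.2) = 0.001308 K/W
R_stud  = 0.14/(0.125×0.1×18.2) = 0.6154 K/W
R_cav   = 0.14/(0.0419×0.9×18.2) = 0.204 K/W
1/R_core = 1/R_stud + 1/R_cav → R_core = 0.1532 K/W
R_outer = 0.015/(0.118×18.2) = 0.006985 K/W
R_total = 0.1615 K/W
Q = ΔT/R_total = 27/0.1615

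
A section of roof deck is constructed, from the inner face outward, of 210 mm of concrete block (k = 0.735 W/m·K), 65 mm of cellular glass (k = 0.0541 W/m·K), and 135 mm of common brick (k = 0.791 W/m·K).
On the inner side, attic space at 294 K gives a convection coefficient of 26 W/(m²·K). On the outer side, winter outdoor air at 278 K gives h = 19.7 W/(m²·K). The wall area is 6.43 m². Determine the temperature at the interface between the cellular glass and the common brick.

Using the resistance-network approach (series):
R_inner film = 1/(h_i·A) = 1/(26×6.43) = 0.005982 K/W
R_concrete block = L/(kA) = 0.21/(0.735×6.43) = 0.04443 K/W
R_cellular glass = L/(kA) = 0.065/(0.0541×6.43) = 0.1869 K/W
R_common brick = L/(kA) = 0.135/(0.791×6.43) = 0.02654 K/W
R_outer film = 1/(h_o·A) = 1/(19.7×6.43) = 0.007894 K/W
R_total = 0.2717 K/W;  Q = ΔT/R_total = 16/0.2717 = 58.89 W
T_interface = T_inner − Q·ΣR(inner→interface) = 294 − 58.9×0.2373

T ≈ 280 K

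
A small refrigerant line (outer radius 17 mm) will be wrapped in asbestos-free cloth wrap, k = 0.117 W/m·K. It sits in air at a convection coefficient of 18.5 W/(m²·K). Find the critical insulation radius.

r_cr ≈ 6.32 mm

For a cylinder r_cr = k/h = 0.117/18.5
r_cr = 6.32 mm; since the bare radius (17 mm) is above r_cr, any added insulation will reduce heat loss.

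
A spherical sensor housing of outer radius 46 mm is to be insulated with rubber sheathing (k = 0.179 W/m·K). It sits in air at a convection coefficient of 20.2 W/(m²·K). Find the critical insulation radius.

r_cr ≈ 17.7 mm

For a sphere r_cr = 2k/h = 2×0.179/20.2
r_cr = 17.7 mm; since the bare radius (46 mm) is above r_cr, any added insulation will reduce heat loss.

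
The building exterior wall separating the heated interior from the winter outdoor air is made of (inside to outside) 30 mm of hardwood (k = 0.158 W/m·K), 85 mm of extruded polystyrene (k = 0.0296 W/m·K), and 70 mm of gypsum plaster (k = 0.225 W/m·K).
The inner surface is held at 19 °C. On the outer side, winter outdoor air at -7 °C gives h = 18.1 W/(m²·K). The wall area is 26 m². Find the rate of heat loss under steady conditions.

Thermal resistances in series:
R_hardwood = L/(kA) = 0.03/(0.158×26) = 0.007303 K/W
R_extruded polystyrene = L/(kA) = 0.085/(0.0296×26) = 0.1104 K/W
R_gypsum plaster = L/(kA) = 0.07/(0.225×26) = 0.01197 K/W
R_outer film = 1/(h_o·A) = 1/(18.1×26) = 0.002125 K/W
R_total = 0.1318 K/W
Q = ΔT / R_total = 26 / 0.1318

Q ≈ 197 W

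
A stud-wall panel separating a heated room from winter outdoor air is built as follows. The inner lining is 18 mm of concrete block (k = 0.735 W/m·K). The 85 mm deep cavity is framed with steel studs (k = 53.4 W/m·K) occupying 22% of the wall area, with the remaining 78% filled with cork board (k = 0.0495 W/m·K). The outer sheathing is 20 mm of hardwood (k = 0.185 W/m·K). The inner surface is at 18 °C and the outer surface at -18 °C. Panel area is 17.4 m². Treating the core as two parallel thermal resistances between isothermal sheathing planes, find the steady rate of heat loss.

Q ≈ 4480 W

Sheathing layers in series; stud and cavity paths in parallel between them.
R_inner = 0.018/(0.735×17.4) = 0.001407 K/W
R_stud  = 0.085/(53.4×0.22×17.4) = 4.158×10^-4 K/W
R_cav   = 0.085/(0.0495×0.78×17.4) = 0.1265 K/W
1/R_core = 1/R_stud + 1/R_cav → R_core = 4.145×10^-4 K/W
R_outer = 0.02/(0.185×17.4) = 0.006213 K/W
R_total = 0.008035 K/W
Q = ΔT/R_total = 36/0.008035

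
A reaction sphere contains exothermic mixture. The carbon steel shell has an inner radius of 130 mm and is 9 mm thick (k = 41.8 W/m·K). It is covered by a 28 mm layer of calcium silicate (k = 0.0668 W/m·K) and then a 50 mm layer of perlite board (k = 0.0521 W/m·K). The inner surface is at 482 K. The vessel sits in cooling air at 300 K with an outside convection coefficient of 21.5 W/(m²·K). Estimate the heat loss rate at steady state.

Q ≈ 50.2 W

Spherical conduction: R = (1/r_in − 1/r_out)/(4πk) per layer; series-sum.
R_carbon steel shell = (1/0.13 − 1/0.139)/(4π×41.8) = 9.482×10^-4 K/W
R_calcium silicate = (1/0.139 − 1/0.167)/(4π×0.0668) = 1.437 K/W
R_perlite board = (1/0.167 − 1/0.217)/(4π×0.0521) = 2.107 K/W
R_outer film = 1/(h·4πr_o²) = 1/(21.5×4π×0.217²) = 0.0786 K/W
R_total = 3.624 K/W
Q = ΔT/R_total = 182/3.624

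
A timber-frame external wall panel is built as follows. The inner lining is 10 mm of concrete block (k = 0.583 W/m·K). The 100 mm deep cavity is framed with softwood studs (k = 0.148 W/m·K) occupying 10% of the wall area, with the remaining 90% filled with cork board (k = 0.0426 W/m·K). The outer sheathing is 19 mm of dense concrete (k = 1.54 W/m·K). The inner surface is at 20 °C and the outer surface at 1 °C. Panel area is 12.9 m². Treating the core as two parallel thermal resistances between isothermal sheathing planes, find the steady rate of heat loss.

Q ≈ 128 W

Sheathing layers in series; stud and cavity paths in parallel between them.
R_inner = 0.01/(0.583×12.9) = 0.00133 K/W
R_stud  = 0.1/(0.148×0.1×12.9) = 0.5238 K/W
R_cav   = 0.1/(0.0426×0.9×12.9) = 0.2022 K/W
1/R_core = 1/R_stud + 1/R_cav → R_core = 0.1459 K/W
R_outer = 0.019/(1.54×12.9) = 9.564×10^-4 K/W
R_total = 0.1482 K/W
Q = ΔT/R_total = 19/0.1482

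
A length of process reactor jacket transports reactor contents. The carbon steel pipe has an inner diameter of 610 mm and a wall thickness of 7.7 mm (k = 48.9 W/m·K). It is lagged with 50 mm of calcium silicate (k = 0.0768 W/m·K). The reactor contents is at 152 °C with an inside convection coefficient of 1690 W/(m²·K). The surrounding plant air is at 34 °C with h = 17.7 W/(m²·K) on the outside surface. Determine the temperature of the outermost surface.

Radial resistances (cylindrical: R_cond = ln(r_o/r_i)/(2πkL), R_conv = 1/(h·2πrL)):
R_inner film = 1/(h_i·2πr₁L) = 1/(1690×2π×0.305×1) = 3.088×10^-4 K/W
R_carbon steel pipe wall = ln(312.7/305)/(2π×48.9×1) = 8.115×10^-5 K/W
R_calcium silicate = ln(362.7/312.7)/(2π×0.0768×1) = 0.3074 K/W
R_outer film = 1/(h_o·2πr_oL) = 1/(17.7×2π×0.3627×1) = 0.02479 K/W
R_total = 0.3326 K/W
Q = ΔT/R_total = 118/0.3326
Q = 355 W/m
T_interface = T_inner − Q·ΣR(inner→interface) = 152 − 355×0.3078

T ≈ 42.8 °C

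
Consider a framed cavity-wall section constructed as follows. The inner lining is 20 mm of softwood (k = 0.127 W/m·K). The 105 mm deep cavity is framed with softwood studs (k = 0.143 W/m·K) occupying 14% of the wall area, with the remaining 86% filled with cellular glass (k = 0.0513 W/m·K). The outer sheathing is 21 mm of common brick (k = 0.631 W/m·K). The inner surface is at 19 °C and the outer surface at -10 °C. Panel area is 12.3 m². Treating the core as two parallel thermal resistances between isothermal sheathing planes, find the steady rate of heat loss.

Q ≈ 195 W

Sheathing layers in series; stud and cavity paths in parallel between them.
R_inner = 0.02/(0.127×12.3) = 0.0128 K/W
R_stud  = 0.105/(0.143×0.14×12.3) = 0.4264 K/W
R_cav   = 0.105/(0.0513×0.86×12.3) = 0.1935 K/W
1/R_core = 1/R_stud + 1/R_cav → R_core = 0.1331 K/W
R_outer = 0.021/(0.631×12.3) = 0.002706 K/W
R_total = 0.1486 K/W
Q = ΔT/R_total = 29/0.1486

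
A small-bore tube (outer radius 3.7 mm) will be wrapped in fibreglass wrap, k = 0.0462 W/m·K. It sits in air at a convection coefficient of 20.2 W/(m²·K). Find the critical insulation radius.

r_cr ≈ 2.29 mm

For a cylinder r_cr = k/h = 0.0462/20.2
r_cr = 2.29 mm; since the bare radius (3.7 mm) is above r_cr, any added insulation will reduce heat loss.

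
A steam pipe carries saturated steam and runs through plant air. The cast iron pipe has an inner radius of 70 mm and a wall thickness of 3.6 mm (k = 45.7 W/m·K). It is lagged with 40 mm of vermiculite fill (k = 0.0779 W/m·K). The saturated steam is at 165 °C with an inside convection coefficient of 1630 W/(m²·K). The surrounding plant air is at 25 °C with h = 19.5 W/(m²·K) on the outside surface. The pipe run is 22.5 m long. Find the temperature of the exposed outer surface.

Per-layer cylindrical resistances, series-summed:
R_inner film = 1/(h_i·2πr₁L) = 1/(1630×2π×0.07×22.5) = 6.199×10^-5 K/W
R_cast iron pipe wall = ln(73.6/70)/(2π×45.7×22.5) = 7.762×10^-6 K/W
R_vermiculite fill = ln(113.6/73.6)/(2π×0.0779×22.5) = 0.03941 K/W
R_outer film = 1/(h_o·2πr_oL) = 1/(19.5×2π×0.1136×22.5) = 0.003193 K/W
R_total = 0.04267 K/W
Q = ΔT/R_total = 140/0.04267
Q = 3280 W
T_interface = T_inner − Q·ΣR(inner→interface) = 165 − 3280×0.03948

T ≈ 35.5 °C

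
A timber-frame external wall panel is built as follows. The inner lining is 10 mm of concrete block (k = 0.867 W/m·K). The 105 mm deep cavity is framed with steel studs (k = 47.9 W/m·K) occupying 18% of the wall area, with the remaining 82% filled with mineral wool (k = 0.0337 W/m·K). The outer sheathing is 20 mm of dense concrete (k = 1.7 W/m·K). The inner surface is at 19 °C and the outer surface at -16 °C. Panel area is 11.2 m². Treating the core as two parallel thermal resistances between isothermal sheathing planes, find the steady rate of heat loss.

Q ≈ 11100 W

Sheathing layers in series; stud and cavity paths in parallel between them.
R_inner = 0.01/(0.867×11.2) = 0.00103 K/W
R_stud  = 0.105/(47.9×0.18×11.2) = 0.001087 K/W
R_cav   = 0.105/(0.0337×0.82×11.2) = 0.3393 K/W
1/R_core = 1/R_stud + 1/R_cav → R_core = 0.001084 K/W
R_outer = 0.02/(1.7×11.2) = 0.00105 K/W
R_total = 0.003164 K/W
Q = ΔT/R_total = 35/0.003164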